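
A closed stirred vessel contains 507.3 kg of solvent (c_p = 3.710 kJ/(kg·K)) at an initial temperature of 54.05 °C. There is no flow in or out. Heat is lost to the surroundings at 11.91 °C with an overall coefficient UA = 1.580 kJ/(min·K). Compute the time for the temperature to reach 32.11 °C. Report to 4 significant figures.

875.9 min

Unsteady energy balance on the tank contents: M c_p dT/dt = −UA(T − T_amb).
τ = M c_p/UA = 1191.19 min; T_ss = T_amb = 11.9100 °C.
T(t) = T_ss + (T₀ − T_ss)e^(−t/τ); set T = 32.11:
t = −τ ln[(T − T_ss)/(T₀ − T_ss)] = −1191.19 · ln(0.479355) = 875.901 min.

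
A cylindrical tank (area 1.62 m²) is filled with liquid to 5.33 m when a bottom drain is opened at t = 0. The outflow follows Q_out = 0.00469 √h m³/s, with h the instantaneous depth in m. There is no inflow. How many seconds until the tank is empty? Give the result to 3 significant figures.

1590 s

Mass balance (ρ constant): A dh/dt = −0.00469 √h.
This is separable: 2 d(√h)/dt = −0.00469/A, so √h = √h₀ − (0.00469/(2A)) t.
Set h = 0: 2√h₀ = (0.00469/A) t_empty ⇒ t_empty = 2A√h₀/0.00469.
t_empty = 2·1.62·√5.33/0.00469 = 3.2400·2.3087/0.00469 = 1594.9 s.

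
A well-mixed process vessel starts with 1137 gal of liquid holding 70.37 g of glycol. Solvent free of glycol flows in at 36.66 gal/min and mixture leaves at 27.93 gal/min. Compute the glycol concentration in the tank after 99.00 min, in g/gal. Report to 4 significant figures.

Total volume: dV/dt = Q_in − Q_out = 8.73000 gal/min, so V(t) = 1137 + 8.73000 t and V(99.00) = 2001.27 gal.
Solute balance: dm/dt = 0 − Q_out C = −Q_out m/V(t).
dm/m = −Q_out dt/(V₀ + 8.73000 t); integrating gives ln(m/m₀) = −(Q_out/(Q_in−Q_out)) ln(V/V₀).
m = m₀ (V₀/V)^(Q_out/(Q_in−Q_out)) = 70.37 × (1137/2001.27)^(3.19931) = 11.5295 g.
C = m/V = 11.5295/2001.27 = 0.00576111 g/gal.

0.005761 g/gal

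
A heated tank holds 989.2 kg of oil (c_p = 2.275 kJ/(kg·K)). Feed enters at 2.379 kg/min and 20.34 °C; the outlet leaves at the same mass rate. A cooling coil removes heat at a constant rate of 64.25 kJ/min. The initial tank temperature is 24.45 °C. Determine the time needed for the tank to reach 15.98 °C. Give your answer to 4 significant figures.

M c_p dT/dt = ṁ c_p (T_in − T) − Q̇.
τ = M/ṁ = 415.805 min; T_ss = T_in − Q̇/(ṁ c_p) = 8.46873 °C.
T(t) = T_ss + (T₀ − T_ss) e^(−t/τ). Set T = 15.98:
e^(−t/τ) = (15.98 − 8.46873)/(24.45 − 8.46873) = 0.470005
t = −415.805 · ln(0.470005) = 313.938 min.

313.9 min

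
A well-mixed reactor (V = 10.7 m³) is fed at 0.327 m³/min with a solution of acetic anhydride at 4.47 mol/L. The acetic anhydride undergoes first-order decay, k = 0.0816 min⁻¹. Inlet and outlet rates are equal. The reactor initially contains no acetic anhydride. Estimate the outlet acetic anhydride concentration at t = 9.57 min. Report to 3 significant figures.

Accumulation = in − out − consumed: V dC/dt = Q C_in − Q C − k V C.
dC/dt = (Q/V) C_in − (Q/V + k) C; effective rate a = Q/V + k = 0.030561 + 0.0816 = 0.11216 min⁻¹.
C_ss = Q C_in/(Q + kV) = 1.2180 mol/L; C(t) = C_ss + (C₀ − C_ss) e^(−a t).
C(9.57) = 1.2180 + (-1.2180)·e^(−0.11216·9.57) = 1.2180 + (-1.2180)·0.34185 = 0.80159 mol/L.

0.802 mol/L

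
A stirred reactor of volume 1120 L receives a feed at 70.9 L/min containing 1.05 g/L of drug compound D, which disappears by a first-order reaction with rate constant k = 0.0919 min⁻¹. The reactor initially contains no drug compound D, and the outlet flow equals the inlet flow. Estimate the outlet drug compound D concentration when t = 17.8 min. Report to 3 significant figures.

Accumulation = in − out − consumed: V dC/dt = Q C_in − Q C − k V C.
dC/dt = (Q/V) C_in − (Q/V + k) C; effective rate a = Q/V + k = 0.063304 + 0.0919 = 0.15520 min⁻¹.
C_ss = Q C_in/(Q + kV) = 0.42827 g/L; C(t) = C_ss + (C₀ − C_ss) e^(−a t).
C(17.8) = 0.42827 + (-0.42827)·e^(−0.15520·17.8) = 0.42827 + (-0.42827)·0.063126 = 0.40123 g/L.

0.401 g/L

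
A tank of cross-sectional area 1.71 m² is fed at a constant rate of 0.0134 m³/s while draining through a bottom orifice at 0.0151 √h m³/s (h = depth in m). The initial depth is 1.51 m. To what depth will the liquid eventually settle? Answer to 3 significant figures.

0.788 m

A dh/dt = Q_in − 0.0151 √h. Steady state requires inflow = outflow:
Q_in = 0.0151 √h_ss ⇒ √h_ss = 0.0134/0.0151 = 0.88742.
h_ss = 0.88742² = 0.78751 m. (Since h₀ = 1.51 m > h_ss, the level will fall toward this value.)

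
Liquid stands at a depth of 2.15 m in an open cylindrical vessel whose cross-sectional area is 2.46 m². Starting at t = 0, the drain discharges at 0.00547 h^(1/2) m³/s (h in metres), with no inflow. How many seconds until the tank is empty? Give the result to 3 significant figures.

1320 s

With no inflow, A dh/dt = −0.00547 √h.
This is separable: 2 d(√h)/dt = −0.00547/A, so √h = √h₀ − (0.00547/(2A)) t.
Set h = 0: 2√h₀ = (0.00547/A) t_empty ⇒ t_empty = 2A√h₀/0.00547.
t_empty = 2·2.46·√2.15/0.00547 = 4.9200·1.4663/0.00547 = 1318.9 s.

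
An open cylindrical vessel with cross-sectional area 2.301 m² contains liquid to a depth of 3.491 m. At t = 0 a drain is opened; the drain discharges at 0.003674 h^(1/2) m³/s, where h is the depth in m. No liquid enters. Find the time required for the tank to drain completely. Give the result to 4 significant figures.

2340 s

A dh/dt = −Q_out = −0.003674 √h.
This is separable: 2 d(√h)/dt = −0.003674/A, so √h = √h₀ − (0.003674/(2A)) t.
Set h = 0: 2√h₀ = (0.003674/A) t_empty ⇒ t_empty = 2A√h₀/0.003674.
t_empty = 2·2.301·√3.491/0.003674 = 4.60200·1.86842/0.003674 = 2340.36 s.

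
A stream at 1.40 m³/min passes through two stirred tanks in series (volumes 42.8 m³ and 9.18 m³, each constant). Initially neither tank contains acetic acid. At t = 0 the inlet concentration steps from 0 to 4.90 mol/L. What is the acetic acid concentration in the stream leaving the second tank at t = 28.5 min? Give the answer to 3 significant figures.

Species balance on tank i: dCᵢ/dt = (Cᵢ₋₁ − Cᵢ)/τᵢ with τᵢ = Vᵢ/Q.
τ₁ = 42.8/1.40 = 30.571 min; τ₂ = 9.18/1.40 = 6.5571 min.
Solving the cascade with C₁(0)=C₂(0)=0 gives C₂(t) = C_in[1 − (τ₁ e^(−t/τ₁) − τ₂ e^(−t/τ₂))/(τ₁ − τ₂)].
At t = 28.5: e^(−t/τ₁) = 0.39367, e^(−t/τ₂) = 0.012953.
C₂ = 4.90·[1 − (30.571·0.39367 − 6.5571·0.012953)/(24.014)] = 4.90·0.50237 = 2.4616 mol/L.

2.46 mol/L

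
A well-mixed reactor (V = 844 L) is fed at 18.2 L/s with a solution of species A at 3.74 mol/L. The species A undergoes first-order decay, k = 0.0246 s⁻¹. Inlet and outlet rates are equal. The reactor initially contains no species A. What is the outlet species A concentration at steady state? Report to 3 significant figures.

V dC/dt = Q(C_in − C) − k V C.
At steady state: 0 = Q C_in − (Q + kV) C_ss, so C_ss = Q C_in/(Q + kV).
C_ss = 18.2·3.74/(18.2 + 0.0246·844) = 68.068/38.962 = 1.7470 mol/L.

1.75 mol/L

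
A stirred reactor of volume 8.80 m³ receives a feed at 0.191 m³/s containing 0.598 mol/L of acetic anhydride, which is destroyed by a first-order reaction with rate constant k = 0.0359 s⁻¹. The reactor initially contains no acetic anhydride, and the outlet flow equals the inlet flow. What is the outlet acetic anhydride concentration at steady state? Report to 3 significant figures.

0.225 mol/L

Species balance: V dC/dt = Q C_in − Q C − k V C.
At steady state: 0 = Q C_in − (Q + kV) C_ss, so C_ss = Q C_in/(Q + kV).
C_ss = 0.191·0.598/(0.191 + 0.0359·8.80) = 0.11422/0.50692 = 0.22532 mol/L.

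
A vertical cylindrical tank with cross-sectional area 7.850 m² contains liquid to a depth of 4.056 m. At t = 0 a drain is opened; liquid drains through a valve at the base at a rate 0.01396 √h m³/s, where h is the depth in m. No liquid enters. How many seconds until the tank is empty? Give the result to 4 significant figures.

A dh/dt = −Q_out = −0.01396 √h.
Separate and integrate: 2(√h − √h₀) = −(0.01396/A) t.
Tank is empty when √h = 0: t_empty = 2A√h₀/0.01396.
t_empty = 2·7.850·√4.056/0.01396 = 15.7000·2.01395/0.01396 = 2264.97 s.

2265 s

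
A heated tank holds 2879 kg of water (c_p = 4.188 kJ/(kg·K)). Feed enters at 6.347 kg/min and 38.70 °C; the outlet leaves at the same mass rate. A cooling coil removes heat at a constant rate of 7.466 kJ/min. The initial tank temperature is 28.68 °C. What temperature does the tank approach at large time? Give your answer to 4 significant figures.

38.42 °C

M c_p dT/dt = ṁ c_p (T_in − T) − Q̇.
At steady state dT/dt = 0 ⇒ T_ss = T_in − Q̇/(ṁ c_p) = 38.70 − 7.466/(6.347·4.188) = 38.4191 °C.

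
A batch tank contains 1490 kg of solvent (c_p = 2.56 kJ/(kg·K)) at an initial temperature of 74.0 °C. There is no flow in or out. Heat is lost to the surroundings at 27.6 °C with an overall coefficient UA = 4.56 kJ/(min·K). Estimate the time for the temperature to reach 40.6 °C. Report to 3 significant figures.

Lumped-capacitance energy balance: M c_p dT/dt = UA(T_amb − T).
τ = M c_p/UA = 836.49 min; T_ss = T_amb = 27.600 °C.
T(t) = T_ss + (T₀ − T_ss)e^(−t/τ); set T = 40.6:
t = −τ ln[(T − T_ss)/(T₀ − T_ss)] = −836.49 · ln(0.28017) = 1064.3 min.

1060 min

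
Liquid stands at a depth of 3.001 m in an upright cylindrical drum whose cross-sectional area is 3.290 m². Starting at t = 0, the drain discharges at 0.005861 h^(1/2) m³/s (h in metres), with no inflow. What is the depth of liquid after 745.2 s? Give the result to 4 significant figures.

1.142 m

With no inflow, A dh/dt = −0.005861 √h.
Separate and integrate: 2(√h − √h₀) = −(0.005861/A) t.
√h = √3.001 − 0.005861·745.2/(2·3.290) = 1.73234 − 0.663772 = 1.06857.
h = 1.06857² = 1.14184 m.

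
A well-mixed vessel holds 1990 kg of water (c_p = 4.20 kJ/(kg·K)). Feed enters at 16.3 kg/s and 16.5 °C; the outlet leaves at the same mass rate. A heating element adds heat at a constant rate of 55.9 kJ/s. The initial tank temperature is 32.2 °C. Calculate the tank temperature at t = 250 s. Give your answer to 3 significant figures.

19.2 °C

Unsteady energy balance on the tank contents: M c_p dT/dt = ṁ c_p (T_in − T) + 55.9.
Rearrange: dT/dt = (T_ss − T)/τ with τ = M/ṁ = 122.09 s and T_ss = T_in + Q̇/(ṁ c_p) = 17.317 °C.
T approaches T_ss exponentially: T(t) = T_ss + (T₀ − T_ss) e^(−t/τ).
T(250) = 17.317 + (14.883)·e^(−250/122.09) = 17.317 + (14.883)·0.12903 = 19.237 °C.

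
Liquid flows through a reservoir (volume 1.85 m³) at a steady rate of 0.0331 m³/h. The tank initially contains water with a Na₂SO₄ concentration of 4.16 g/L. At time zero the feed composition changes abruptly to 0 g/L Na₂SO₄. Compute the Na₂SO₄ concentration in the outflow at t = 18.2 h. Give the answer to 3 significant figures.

3.00 g/L

Transient balance on the dissolved component: V dC/dt = Q(C_in − C).
Rewrite as dC/dt + C/τ = C_in/τ, τ = V/Q = 55.891 h.
This is linear first-order; C(t) = C_in + (C₀ − C_in) e^(−t/τ).
C(18.2) = 0 + (4.16 − 0)·e^(−18.2/55.891) = 0 + (4.1600)·0.72207 = 3.0038 g/L.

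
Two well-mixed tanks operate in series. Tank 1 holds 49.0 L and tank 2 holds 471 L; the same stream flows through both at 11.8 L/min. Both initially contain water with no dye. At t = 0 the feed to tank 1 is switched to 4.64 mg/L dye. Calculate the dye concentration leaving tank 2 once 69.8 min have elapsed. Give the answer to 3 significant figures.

Each tank obeys Vᵢ dCᵢ/dt = Q(Cᵢ₋₁ − Cᵢ), so τᵢ = Vᵢ/Q.
τ₁ = 49.0/11.8 = 4.1525 min; τ₂ = 471/11.8 = 39.915 min.
Solving the cascade with C₁(0)=C₂(0)=0 gives C₂(t) = C_in[1 − (τ₁ e^(−t/τ₁) − τ₂ e^(−t/τ₂))/(τ₁ − τ₂)].
At t = 69.8: e^(−t/τ₁) = 5.0113e-08, e^(−t/τ₂) = 0.17400.
C₂ = 4.64·[1 − (4.1525·5.0113e-08 − 39.915·0.17400)/(-35.763)] = 4.64·0.80580 = 3.7389 mg/L.

3.74 mg/L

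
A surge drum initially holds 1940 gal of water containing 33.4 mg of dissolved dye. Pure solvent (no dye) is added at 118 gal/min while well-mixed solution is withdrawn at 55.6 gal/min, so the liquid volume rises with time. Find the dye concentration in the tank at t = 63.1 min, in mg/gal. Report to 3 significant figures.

0.00212 mg/gal

Total volume: dV/dt = Q_in − Q_out = 62.400 gal/min, so V(t) = 1940 + 62.400 t and V(63.1) = 5877.4 gal.
No dye enters, so dm/dt = −Q_out · (m/V).
Separate: dm/m = −Q_out dt/V(t) ⇒ ln(m/m₀) = −(Q_out/(Q_in−Q_out)) ln(V/V₀).
m = m₀ (V₀/V)^(Q_out/(Q_in−Q_out)) = 33.4 × (1940/5877.4)^(0.89103) = 12.440 mg.
C = m/V = 12.440/5877.4 = 0.0021166 mg/gal.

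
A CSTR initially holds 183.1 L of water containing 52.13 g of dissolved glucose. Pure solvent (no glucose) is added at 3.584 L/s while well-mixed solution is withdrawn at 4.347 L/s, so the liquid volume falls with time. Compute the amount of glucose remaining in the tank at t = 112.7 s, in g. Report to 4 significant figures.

1.406 g

Total volume: dV/dt = Q_in − Q_out = -0.763000 L/s, so V(t) = 183.1 − 0.763000 t and V(112.7) = 97.1099 L.
Solute balance: dm/dt = 0 − Q_out C = −Q_out m/V(t).
Separate: dm/m = −Q_out dt/V(t) ⇒ ln(m/m₀) = −(Q_out/(Q_in−Q_out)) ln(V/V₀).
m = m₀ (V₀/V)^(Q_out/(Q_in−Q_out)) = 52.13 × (183.1/97.1099)^(-5.69725) = 1.40580 g.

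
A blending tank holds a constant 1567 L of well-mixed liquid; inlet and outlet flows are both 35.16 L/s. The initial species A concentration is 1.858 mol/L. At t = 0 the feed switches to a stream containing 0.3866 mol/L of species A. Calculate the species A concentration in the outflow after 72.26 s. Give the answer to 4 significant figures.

Species balance on the tank: V dC/dt = Q(C_in − C).
Time constant τ = V/Q = 1567/35.16 = 44.5677 s.
C approaches C_in exponentially: C(t) = C_in + (C₀ − C_in) e^(−t/τ).
C(72.26) = 0.3866 + (1.858 − 0.3866)·e^(−72.26/44.5677) = 0.3866 + (1.47140)·0.197631 = 0.677394 mol/L.

0.6774 mol/L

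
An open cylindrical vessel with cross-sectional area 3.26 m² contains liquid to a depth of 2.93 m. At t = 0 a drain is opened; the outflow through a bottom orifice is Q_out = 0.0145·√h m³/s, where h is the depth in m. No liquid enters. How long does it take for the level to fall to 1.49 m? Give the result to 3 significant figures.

Mass balance (ρ constant): A dh/dt = −0.0145 √h.
∫ h^(−1/2) dh = −(0.0145/A) ∫ dt, giving 2√h = 2√h₀ − (0.0145/A) t.
t = 2A(√h₀ − √h)/0.0145 = 2·3.26·(√2.93 − √1.49)/0.0145
  = 6.5200 × (1.7117 − 1.2207) / 0.0145 = 220.81 s.

221 s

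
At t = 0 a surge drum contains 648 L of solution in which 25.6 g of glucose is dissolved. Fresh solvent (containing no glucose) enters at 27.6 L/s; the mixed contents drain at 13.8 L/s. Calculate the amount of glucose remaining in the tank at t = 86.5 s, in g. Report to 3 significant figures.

Total volume: dV/dt = Q_in − Q_out = 13.800 L/s, so V(t) = 648 + 13.800 t and V(86.5) = 1841.7 L.
Species balance (pure solvent in): dm/dt = −Q_out · m/V(t).
dm/m = −Q_out dt/(V₀ + 13.800 t); integrating gives ln(m/m₀) = −(Q_out/(Q_in−Q_out)) ln(V/V₀).
m = m₀ (V₀/V)^(Q_out/(Q_in−Q_out)) = 25.6 × (648/1841.7)^(1.0000) = 9.0073 g.

9.01 g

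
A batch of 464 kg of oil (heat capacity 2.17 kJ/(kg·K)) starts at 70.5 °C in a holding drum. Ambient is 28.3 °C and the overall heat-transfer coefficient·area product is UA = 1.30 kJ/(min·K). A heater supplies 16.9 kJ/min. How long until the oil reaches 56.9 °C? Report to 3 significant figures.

M c_p dT/dt = −UA(T − T_amb) + Q̇.
τ = M c_p/UA = 774.52 min; T_ss = T_amb + Q̇/UA = 28.3 + 16.9/1.30 = 41.300 °C.
T(t) = T_ss + (T₀ − T_ss)e^(−t/τ); set T = 56.9:
t = −τ ln[(T − T_ss)/(T₀ − T_ss)] = −774.52 · ln(0.53425) = 485.55 min.

486 min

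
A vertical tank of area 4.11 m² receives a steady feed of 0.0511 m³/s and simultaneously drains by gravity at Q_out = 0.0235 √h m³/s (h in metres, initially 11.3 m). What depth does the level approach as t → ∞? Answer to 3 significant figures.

A dh/dt = Q_in − 0.0235 √h. Steady state requires inflow = outflow:
Q_in = 0.0235 √h_ss ⇒ √h_ss = 0.0511/0.0235 = 2.1745.
h_ss = 2.1745² = 4.7283 m. (Since h₀ = 11.3 m > h_ss, the level will fall toward this value.)

4.73 m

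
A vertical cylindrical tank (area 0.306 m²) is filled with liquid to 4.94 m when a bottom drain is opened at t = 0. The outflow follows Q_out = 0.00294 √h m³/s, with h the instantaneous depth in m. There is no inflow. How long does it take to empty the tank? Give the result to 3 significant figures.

A dh/dt = −Q_out = −0.00294 √h.
∫ h^(−1/2) dh = −(0.00294/A) ∫ dt, giving 2√h = 2√h₀ − (0.00294/A) t.
Tank is empty when √h = 0: t_empty = 2A√h₀/0.00294.
t_empty = 2·0.306·√4.94/0.00294 = 0.61200·2.2226/0.00294 = 462.67 s.

463 s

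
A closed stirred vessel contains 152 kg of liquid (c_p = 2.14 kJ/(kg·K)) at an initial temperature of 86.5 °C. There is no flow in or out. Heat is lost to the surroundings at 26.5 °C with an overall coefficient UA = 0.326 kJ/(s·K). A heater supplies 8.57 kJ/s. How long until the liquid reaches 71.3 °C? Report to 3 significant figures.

598 s

Lumped-capacitance energy balance: M c_p dT/dt = UA(T_amb − T) + Q̇.
τ = M c_p/UA = 997.79 s; T_ss = T_amb + Q̇/UA = 26.5 + 8.57/0.326 = 52.788 °C.
T(t) = T_ss + (T₀ − T_ss)e^(−t/τ); set T = 71.3:
t = −τ ln[(T − T_ss)/(T₀ − T_ss)] = −997.79 · ln(0.54912) = 598.12 s.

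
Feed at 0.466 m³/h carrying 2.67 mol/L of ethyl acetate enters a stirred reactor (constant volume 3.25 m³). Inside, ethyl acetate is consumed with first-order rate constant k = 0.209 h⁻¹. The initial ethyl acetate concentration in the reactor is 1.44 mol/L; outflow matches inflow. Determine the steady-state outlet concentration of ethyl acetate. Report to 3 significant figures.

1.09 mol/L

V dC/dt = Q(C_in − C) − k V C.
At steady state: 0 = Q C_in − (Q + kV) C_ss, so C_ss = Q C_in/(Q + kV).
C_ss = 0.466·2.67/(0.466 + 0.209·3.25) = 1.2442/1.1453 = 1.0864 mol/L.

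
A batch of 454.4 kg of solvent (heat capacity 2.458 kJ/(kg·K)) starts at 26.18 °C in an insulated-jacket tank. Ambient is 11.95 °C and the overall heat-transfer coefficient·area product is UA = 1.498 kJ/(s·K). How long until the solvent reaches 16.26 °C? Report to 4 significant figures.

Heat balance on the well-mixed liquid: M c_p dT/dt = −UA(T − T_amb).
τ = M c_p/UA = 745.604 s; T_ss = T_amb = 11.9500 °C.
T(t) = T_ss + (T₀ − T_ss)e^(−t/τ); set T = 16.26:
t = −τ ln[(T − T_ss)/(T₀ − T_ss)] = −745.604 · ln(0.302881) = 890.561 s.

890.6 s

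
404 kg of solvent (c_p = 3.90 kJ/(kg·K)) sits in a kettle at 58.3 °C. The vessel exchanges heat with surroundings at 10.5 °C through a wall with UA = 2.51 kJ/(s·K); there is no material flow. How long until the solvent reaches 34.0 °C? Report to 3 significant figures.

446 s

M c_p dT/dt = −UA(T − T_amb).
τ = M c_p/UA = 627.73 s; T_ss = T_amb = 10.500 °C.
T(t) = T_ss + (T₀ − T_ss)e^(−t/τ); set T = 34.0:
t = −τ ln[(T − T_ss)/(T₀ − T_ss)] = −627.73 · ln(0.49163) = 445.70 s.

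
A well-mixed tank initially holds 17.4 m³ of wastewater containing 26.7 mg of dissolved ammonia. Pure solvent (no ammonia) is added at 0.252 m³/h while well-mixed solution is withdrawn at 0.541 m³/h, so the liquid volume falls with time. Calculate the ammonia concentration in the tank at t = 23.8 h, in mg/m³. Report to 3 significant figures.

Total volume: dV/dt = Q_in − Q_out = -0.28900 m³/h, so V(t) = 17.4 − 0.28900 t and V(23.8) = 10.522 m³.
No ammonia enters, so dm/dt = −Q_out · (m/V).
dm/m = −Q_out dt/(V₀ − 0.28900 t); integrating gives ln(m/m₀) = −(Q_out/(Q_in−Q_out)) ln(V/V₀).
m = m₀ (V₀/V)^(Q_out/(Q_in−Q_out)) = 26.7 × (17.4/10.522)^(-1.8720) = 10.413 mg.
C = m/V = 10.413/10.522 = 0.98963 mg/m³.

0.990 mg/m³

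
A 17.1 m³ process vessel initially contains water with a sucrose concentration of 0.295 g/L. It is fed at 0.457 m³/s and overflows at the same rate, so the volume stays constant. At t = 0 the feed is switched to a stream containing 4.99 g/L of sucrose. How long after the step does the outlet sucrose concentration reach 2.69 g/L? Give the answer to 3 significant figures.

26.7 s

Species balance: V dC/dt = Q(C_in − C) ⇒ τ = V/Q = 37.418 s.
C(t) = C_in + (C₀ − C_in) e^(−t/τ). Set C = 2.69 and solve for t:
e^(−t/τ) = (C − C_in)/(C₀ − C_in) = (2.69 − 4.99)/(0.295 − 4.99) = 0.48988
t = −τ ln(…) = 37.418 × 0.71359 = 26.701 s.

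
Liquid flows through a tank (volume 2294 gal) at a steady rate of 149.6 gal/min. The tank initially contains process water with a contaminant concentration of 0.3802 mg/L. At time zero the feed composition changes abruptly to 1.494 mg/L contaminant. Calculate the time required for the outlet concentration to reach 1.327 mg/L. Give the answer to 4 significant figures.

29.10 min

Accumulation = in − out for the solute gives V dC/dt = Q(C_in − C), so τ = V/Q = 15.3342 min.
C(t) = C_in + (C₀ − C_in) e^(−t/τ). Set C = 1.327 and solve for t:
e^(−t/τ) = (C − C_in)/(C₀ − C_in) = (1.327 − 1.494)/(0.3802 − 1.494) = 0.149937
t = −τ ln(…) = 15.3342 × 1.89754 = 29.0973 min.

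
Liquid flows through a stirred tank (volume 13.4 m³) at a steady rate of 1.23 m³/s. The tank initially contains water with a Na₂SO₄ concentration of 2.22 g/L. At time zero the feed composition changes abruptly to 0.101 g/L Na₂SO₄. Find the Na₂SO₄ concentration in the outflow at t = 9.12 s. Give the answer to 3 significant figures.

Mass balance on the solute (V constant): V dC/dt = Q(C_in − C).
Rewrite as dC/dt + C/τ = C_in/τ, τ = V/Q = 10.894 s.
This is linear first-order; C(t) = C_in + (C₀ − C_in) e^(−t/τ).
C(9.12) = 0.101 + (2.22 − 0.101)·e^(−9.12/10.894) = 0.101 + (2.1190)·0.43295 = 1.0184 g/L.

1.02 g/L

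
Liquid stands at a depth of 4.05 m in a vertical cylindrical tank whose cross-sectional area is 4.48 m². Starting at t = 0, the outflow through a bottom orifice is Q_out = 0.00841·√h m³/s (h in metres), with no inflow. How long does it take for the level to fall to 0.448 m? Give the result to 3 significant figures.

With no inflow, A dh/dt = −0.00841 √h.
This is separable: 2 d(√h)/dt = −0.00841/A, so √h = √h₀ − (0.00841/(2A)) t.
t = 2A(√h₀ − √h)/0.00841 = 2·4.48·(√4.05 − √0.448)/0.00841
  = 8.9600 × (2.0125 − 0.66933) / 0.00841 = 1431.0 s.

1430 s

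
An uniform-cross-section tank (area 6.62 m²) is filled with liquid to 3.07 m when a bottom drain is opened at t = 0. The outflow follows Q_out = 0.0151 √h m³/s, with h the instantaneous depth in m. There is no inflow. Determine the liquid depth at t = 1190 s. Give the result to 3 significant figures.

With no inflow, A dh/dt = −0.0151 √h.
∫ h^(−1/2) dh = −(0.0151/A) ∫ dt, giving 2√h = 2√h₀ − (0.0151/A) t.
√h = √3.07 − 0.0151·1190/(2·6.62) = 1.7521 − 1.3572 = 0.39497.
h = 0.39497² = 0.15600 m.

0.156 m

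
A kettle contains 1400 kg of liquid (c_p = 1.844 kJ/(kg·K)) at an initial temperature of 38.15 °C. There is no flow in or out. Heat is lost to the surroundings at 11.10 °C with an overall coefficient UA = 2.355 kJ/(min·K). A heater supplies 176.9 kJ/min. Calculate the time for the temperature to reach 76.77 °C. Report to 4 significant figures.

1783 min

Lumped-capacitance energy balance: M c_p dT/dt = UA(T_amb − T) + Q̇.
τ = M c_p/UA = 1096.22 min; T_ss = T_amb + Q̇/UA = 11.10 + 176.9/2.355 = 86.2168 °C.
T(t) = T_ss + (T₀ − T_ss)e^(−t/τ); set T = 76.77:
t = −τ ln[(T − T_ss)/(T₀ − T_ss)] = −1096.22 · ln(0.196534) = 1783.46 min.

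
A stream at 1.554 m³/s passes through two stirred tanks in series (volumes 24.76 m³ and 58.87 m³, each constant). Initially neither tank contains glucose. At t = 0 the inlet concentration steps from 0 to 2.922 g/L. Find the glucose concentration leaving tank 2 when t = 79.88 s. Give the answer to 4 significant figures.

Time constants: τᵢ = Vᵢ/Q for each well-mixed tank.
τ₁ = 24.76/1.554 = 15.9331 s; τ₂ = 58.87/1.554 = 37.8829 s.
Tank 1: C₁ = C_in(1 − e^(−t/τ₁)). Tank 2 (τ₁ ≠ τ₂): C₂ = C_in[1 − (τ₁ e^(−t/τ₁) − τ₂ e^(−t/τ₂))/(τ₁ − τ₂)].
At t = 79.88: e^(−t/τ₁) = 0.00664779, e^(−t/τ₂) = 0.121407.
C₂ = 2.922·[1 − (15.9331·0.00664779 − 37.8829·0.121407)/(-21.9498)] = 2.922·0.795290 = 2.32384 g/L.

2.324 g/L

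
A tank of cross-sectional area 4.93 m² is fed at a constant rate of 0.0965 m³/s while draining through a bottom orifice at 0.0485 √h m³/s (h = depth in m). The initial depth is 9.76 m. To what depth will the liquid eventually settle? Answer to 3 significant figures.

3.96 m

Volume balance on the tank: A dh/dt = Q_in − 0.0485 √h. At steady state dh/dt = 0:
Q_in = 0.0485 √h_ss ⇒ √h_ss = 0.0965/0.0485 = 1.9897.
h_ss = 1.9897² = 3.9589 m. (Since h₀ = 9.76 m > h_ss, the level will fall toward this value.)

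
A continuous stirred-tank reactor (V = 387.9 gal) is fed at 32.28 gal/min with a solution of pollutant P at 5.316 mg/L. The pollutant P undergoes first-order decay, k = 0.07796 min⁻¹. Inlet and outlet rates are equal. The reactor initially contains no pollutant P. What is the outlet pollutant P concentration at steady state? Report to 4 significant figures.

Species balance: V dC/dt = Q C_in − Q C − k V C.
At steady state: 0 = Q C_in − (Q + kV) C_ss, so C_ss = Q C_in/(Q + kV).
C_ss = 32.28·5.316/(32.28 + 0.07796·387.9) = 171.600/62.5207 = 2.74470 mg/L.

2.745 mg/L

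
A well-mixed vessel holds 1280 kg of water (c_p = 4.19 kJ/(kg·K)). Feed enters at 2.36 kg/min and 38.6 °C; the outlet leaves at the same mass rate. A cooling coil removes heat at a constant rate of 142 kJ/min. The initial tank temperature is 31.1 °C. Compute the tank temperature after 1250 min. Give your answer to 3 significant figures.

Unsteady energy balance on the tank contents: M c_p dT/dt = ṁ c_p (T_in − T) − 142.
τ = M/ṁ = 542.37 min; T_ss = T_in − Q̇/(ṁ c_p) = 38.6 − 142/(2.36·4.19) = 24.240 °C.
This is linear first-order; T(t) = T_ss + (T₀ − T_ss) e^(−t/τ).
T(1250) = 24.240 + (6.8603)·e^(−1250/542.37) = 24.240 + (6.8603)·0.099790 = 24.924 °C.

24.9 °C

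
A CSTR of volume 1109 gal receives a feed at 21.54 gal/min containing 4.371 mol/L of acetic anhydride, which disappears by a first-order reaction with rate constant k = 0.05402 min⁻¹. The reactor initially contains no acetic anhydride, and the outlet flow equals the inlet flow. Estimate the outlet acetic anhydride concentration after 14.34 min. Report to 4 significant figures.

Species balance: V dC/dt = Q C_in − Q C − k V C.
dC/dt = (Q/V) C_in − (Q/V + k) C; effective rate a = Q/V + k = 0.0194229 + 0.05402 = 0.0734429 min⁻¹.
C_ss = Q C_in/(Q + kV) = 1.15597 mol/L; C(t) = C_ss + (C₀ − C_ss) e^(−a t).
C(14.34) = 1.15597 + (-1.15597)·e^(−0.0734429·14.34) = 1.15597 + (-1.15597)·0.348830 = 0.752731 mol/L.

0.7527 mol/L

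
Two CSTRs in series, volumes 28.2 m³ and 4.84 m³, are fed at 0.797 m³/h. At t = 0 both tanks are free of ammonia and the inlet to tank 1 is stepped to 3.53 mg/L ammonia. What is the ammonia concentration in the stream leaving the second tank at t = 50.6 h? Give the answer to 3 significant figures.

Each tank obeys Vᵢ dCᵢ/dt = Q(Cᵢ₋₁ − Cᵢ), so τᵢ = Vᵢ/Q.
τ₁ = 28.2/0.797 = 35.383 h; τ₂ = 4.84/0.797 = 6.0728 h.
Solving the cascade with C₁(0)=C₂(0)=0 gives C₂(t) = C_in[1 − (τ₁ e^(−t/τ₁) − τ₂ e^(−t/τ₂))/(τ₁ − τ₂)].
At t = 50.6: e^(−t/τ₁) = 0.23929, e^(−t/τ₂) = 0.00024062.
C₂ = 3.53·[1 − (35.383·0.23929 − 6.0728·0.00024062)/(29.310)] = 3.53·0.71118 = 2.5105 mg/L.

2.51 mg/L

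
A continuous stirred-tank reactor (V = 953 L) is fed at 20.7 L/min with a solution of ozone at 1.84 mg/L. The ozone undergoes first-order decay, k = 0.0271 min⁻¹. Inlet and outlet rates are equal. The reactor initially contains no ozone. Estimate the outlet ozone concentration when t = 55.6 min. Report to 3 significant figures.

0.764 mg/L

Accumulation = in − out − consumed: V dC/dt = Q C_in − Q C − k V C.
This is linear with rate a = Q/V + k = 0.048821 min⁻¹.
C_ss = Q C_in/(Q + kV) = 0.81863 mg/L; C(t) = C_ss + (C₀ − C_ss) e^(−a t).
C(55.6) = 0.81863 + (-0.81863)·e^(−0.048821·55.6) = 0.81863 + (-0.81863)·0.066242 = 0.76441 mg/L.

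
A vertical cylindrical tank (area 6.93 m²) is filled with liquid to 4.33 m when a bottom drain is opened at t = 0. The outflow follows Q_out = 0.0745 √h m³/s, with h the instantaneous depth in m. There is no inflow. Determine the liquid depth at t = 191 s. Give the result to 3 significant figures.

1.11 m

Volume balance on the tank: A dh/dt = −0.0745 √h.
∫ h^(−1/2) dh = −(0.0745/A) ∫ dt, giving 2√h = 2√h₀ − (0.0745/A) t.
√h = √4.33 − 0.0745·191/(2·6.93) = 2.0809 − 1.0267 = 1.0542.
h = 1.0542² = 1.1113 m.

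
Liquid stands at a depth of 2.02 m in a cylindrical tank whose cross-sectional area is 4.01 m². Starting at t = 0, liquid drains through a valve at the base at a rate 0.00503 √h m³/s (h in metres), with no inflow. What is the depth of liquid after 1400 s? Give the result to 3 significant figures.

0.295 m

Volume balance on the tank: A dh/dt = −0.00503 √h.
This is separable: 2 d(√h)/dt = −0.00503/A, so √h = √h₀ − (0.00503/(2A)) t.
√h = √2.02 − 0.00503·1400/(2·4.01) = 1.4213 − 0.87805 = 0.54321.
h = 0.54321² = 0.29508 m.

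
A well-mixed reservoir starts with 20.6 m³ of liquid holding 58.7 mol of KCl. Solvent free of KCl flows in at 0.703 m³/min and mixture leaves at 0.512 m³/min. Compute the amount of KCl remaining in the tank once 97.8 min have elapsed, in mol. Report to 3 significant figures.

10.4 mol

Total volume: dV/dt = Q_in − Q_out = 0.19100 m³/min, so V(t) = 20.6 + 0.19100 t and V(97.8) = 39.280 m³.
Species balance (pure solvent in): dm/dt = −Q_out · m/V(t).
Separate: dm/m = −Q_out dt/V(t) ⇒ ln(m/m₀) = −(Q_out/(Q_in−Q_out)) ln(V/V₀).
m = m₀ (V₀/V)^(Q_out/(Q_in−Q_out)) = 58.7 × (20.6/39.280)^(2.6806) = 10.405 mol.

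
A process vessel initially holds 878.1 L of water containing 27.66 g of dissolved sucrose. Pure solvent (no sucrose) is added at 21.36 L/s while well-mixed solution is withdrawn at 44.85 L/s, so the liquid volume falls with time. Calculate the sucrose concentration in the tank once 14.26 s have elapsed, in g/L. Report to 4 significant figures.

Total volume: dV/dt = Q_in − Q_out = -23.4900 L/s, so V(t) = 878.1 − 23.4900 t and V(14.26) = 543.133 L.
Species balance (pure solvent in): dm/dt = −Q_out · m/V(t).
Separate: dm/m = −Q_out dt/V(t) ⇒ ln(m/m₀) = −(Q_out/(Q_in−Q_out)) ln(V/V₀).
m = m₀ (V₀/V)^(Q_out/(Q_in−Q_out)) = 27.66 × (878.1/543.133)^(-1.90932) = 11.0534 g.
C = m/V = 11.0534/543.133 = 0.0203511 g/L.

0.02035 g/L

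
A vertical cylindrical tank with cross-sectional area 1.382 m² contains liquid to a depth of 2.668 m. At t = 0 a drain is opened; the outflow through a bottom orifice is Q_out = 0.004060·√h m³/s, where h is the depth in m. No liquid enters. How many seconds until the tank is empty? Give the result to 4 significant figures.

1112 s

Accumulation of liquid (constant cross-section A): A dh/dt = −0.004060 √h.
This is separable: 2 d(√h)/dt = −0.004060/A, so √h = √h₀ − (0.004060/(2A)) t.
Set h = 0: 2√h₀ = (0.004060/A) t_empty ⇒ t_empty = 2A√h₀/0.004060.
t_empty = 2·1.382·√2.668/0.004060 = 2.76400·1.63340/0.004060 = 1112.00 s.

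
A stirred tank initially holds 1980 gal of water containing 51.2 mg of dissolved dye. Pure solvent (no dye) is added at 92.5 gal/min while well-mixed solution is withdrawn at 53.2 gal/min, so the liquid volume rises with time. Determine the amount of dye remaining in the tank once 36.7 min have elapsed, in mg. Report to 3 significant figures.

Let m(t) be the amount of dye. Volume: V(t) = V₀ + (Q_in − Q_out) t = 1980 + 39.300 t; V(36.7) = 3422.3 gal.
Species balance (pure solvent in): dm/dt = −Q_out · m/V(t).
Separate: dm/m = −Q_out dt/V(t) ⇒ ln(m/m₀) = −(Q_out/(Q_in−Q_out)) ln(V/V₀).
m = m₀ (V₀/V)^(Q_out/(Q_in−Q_out)) = 51.2 × (1980/3422.3)^(1.3537) = 24.410 mg.

24.4 mg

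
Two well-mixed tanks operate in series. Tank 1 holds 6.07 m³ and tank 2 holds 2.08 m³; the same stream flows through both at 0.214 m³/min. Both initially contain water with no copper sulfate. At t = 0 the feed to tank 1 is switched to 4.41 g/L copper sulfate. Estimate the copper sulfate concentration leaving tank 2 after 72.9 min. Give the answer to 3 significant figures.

3.90 g/L

Species balance on tank i: dCᵢ/dt = (Cᵢ₋₁ − Cᵢ)/τᵢ with τᵢ = Vᵢ/Q.
τ₁ = 6.07/0.214 = 28.364 min; τ₂ = 2.08/0.214 = 9.7196 min.
Tank 1: C₁ = C_in(1 − e^(−t/τ₁)). Tank 2 (τ₁ ≠ τ₂): C₂ = C_in[1 − (τ₁ e^(−t/τ₁) − τ₂ e^(−t/τ₂))/(τ₁ − τ₂)].
At t = 72.9: e^(−t/τ₁) = 0.076527, e^(−t/τ₂) = 0.00055292.
C₂ = 4.41·[1 − (28.364·0.076527 − 9.7196·0.00055292)/(18.645)] = 4.41·0.88387 = 3.8979 g/L.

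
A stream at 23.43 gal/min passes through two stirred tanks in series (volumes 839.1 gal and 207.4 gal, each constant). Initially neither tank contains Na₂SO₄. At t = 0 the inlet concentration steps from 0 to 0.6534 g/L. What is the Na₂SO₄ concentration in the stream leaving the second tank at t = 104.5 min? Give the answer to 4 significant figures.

0.6065 g/L

Species balance on tank i: dCᵢ/dt = (Cᵢ₋₁ − Cᵢ)/τᵢ with τᵢ = Vᵢ/Q.
τ₁ = 839.1/23.43 = 35.8131 min; τ₂ = 207.4/23.43 = 8.85190 min.
Tank 1: C₁ = C_in(1 − e^(−t/τ₁)). Tank 2 (τ₁ ≠ τ₂): C₂ = C_in[1 − (τ₁ e^(−t/τ₁) − τ₂ e^(−t/τ₂))/(τ₁ − τ₂)].
At t = 104.5: e^(−t/τ₁) = 0.0540454, e^(−t/τ₂) = 7.46432e-06.
C₂ = 0.6534·[1 − (35.8131·0.0540454 − 8.85190·7.46432e-06)/(26.9612)] = 0.6534·0.928213 = 0.606494 g/L.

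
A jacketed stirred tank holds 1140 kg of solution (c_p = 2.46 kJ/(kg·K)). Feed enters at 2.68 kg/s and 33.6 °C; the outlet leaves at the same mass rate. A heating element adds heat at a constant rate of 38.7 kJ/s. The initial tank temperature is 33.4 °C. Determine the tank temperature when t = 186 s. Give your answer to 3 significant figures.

35.5 °C

Heat balance on the well-mixed liquid: M c_p dT/dt = ṁ c_p (T_in − T) + 38.7.
Rearrange: dT/dt = (T_ss − T)/τ with τ = M/ṁ = 425.37 s and T_ss = T_in + Q̇/(ṁ c_p) = 39.470 °C.
T approaches T_ss exponentially: T(t) = T_ss + (T₀ − T_ss) e^(−t/τ).
T(186) = 39.470 + (-6.0700)·e^(−186/425.37) = 39.470 + (-6.0700)·0.64580 = 35.550 °C.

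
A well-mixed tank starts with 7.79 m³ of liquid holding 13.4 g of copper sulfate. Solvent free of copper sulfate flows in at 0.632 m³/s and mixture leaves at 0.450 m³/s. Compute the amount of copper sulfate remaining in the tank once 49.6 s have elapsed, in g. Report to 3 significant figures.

2.00 g

Let m(t) be the amount of copper sulfate. Volume: V(t) = V₀ + (Q_in − Q_out) t = 7.79 + 0.18200 t; V(49.6) = 16.817 m³.
Solute balance: dm/dt = 0 − Q_out C = −Q_out m/V(t).
Separate: dm/m = −Q_out dt/V(t) ⇒ ln(m/m₀) = −(Q_out/(Q_in−Q_out)) ln(V/V₀).
m = m₀ (V₀/V)^(Q_out/(Q_in−Q_out)) = 13.4 × (7.79/16.817)^(2.4725) = 1.9987 g.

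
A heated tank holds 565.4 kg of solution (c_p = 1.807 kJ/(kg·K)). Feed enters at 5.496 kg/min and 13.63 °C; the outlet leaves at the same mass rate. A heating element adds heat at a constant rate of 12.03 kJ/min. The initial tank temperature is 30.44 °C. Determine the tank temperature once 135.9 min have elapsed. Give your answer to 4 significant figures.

Unsteady energy balance on the tank contents: M c_p dT/dt = ṁ c_p (T_in − T) + 12.03.
τ = M/ṁ = 102.875 min; T_ss = T_in + Q̇/(ṁ c_p) = 13.63 + 12.03/(5.496·1.807) = 14.8413 °C.
Solution: T(t) = T_ss + (T₀ − T_ss) e^(−t/τ).
T(135.9) = 14.8413 + (15.5987)·e^(−135.9/102.875) = 14.8413 + (15.5987)·0.266862 = 19.0040 °C.

19.00 °C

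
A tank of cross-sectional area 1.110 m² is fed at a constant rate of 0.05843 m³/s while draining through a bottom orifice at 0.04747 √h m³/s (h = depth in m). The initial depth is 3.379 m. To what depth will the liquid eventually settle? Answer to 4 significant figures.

1.515 m

Level balance: A dh/dt = 0.05843 − 0.04747 √h. Setting dh/dt = 0:
Q_in = 0.04747 √h_ss ⇒ √h_ss = 0.05843/0.04747 = 1.23088.
h_ss = 1.23088² = 1.51507 m. (Since h₀ = 3.379 m > h_ss, the level will fall toward this value.)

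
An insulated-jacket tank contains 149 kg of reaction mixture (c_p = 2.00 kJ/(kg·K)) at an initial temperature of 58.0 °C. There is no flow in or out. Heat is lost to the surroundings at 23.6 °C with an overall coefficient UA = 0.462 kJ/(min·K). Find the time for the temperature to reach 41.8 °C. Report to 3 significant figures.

Unsteady energy balance on the tank contents: M c_p dT/dt = −UA(T − T_amb).
τ = M c_p/UA = 645.02 min; T_ss = T_amb = 23.600 °C.
T(t) = T_ss + (T₀ − T_ss)e^(−t/τ); set T = 41.8:
t = −τ ln[(T − T_ss)/(T₀ − T_ss)] = −645.02 · ln(0.52907) = 410.64 min.

411 min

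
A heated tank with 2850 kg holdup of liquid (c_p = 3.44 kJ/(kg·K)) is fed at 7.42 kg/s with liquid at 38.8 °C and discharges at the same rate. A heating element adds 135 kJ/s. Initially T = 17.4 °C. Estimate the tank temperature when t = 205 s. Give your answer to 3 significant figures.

28.4 °C

First-law balance (no shaft work): M c_p dT/dt = ṁ c_p (T_in − T) + 135.
Rearrange: dT/dt = (T_ss − T)/τ with τ = M/ṁ = 384.10 s and T_ss = T_in + Q̇/(ṁ c_p) = 44.089 °C.
T approaches T_ss exponentially: T(t) = T_ss + (T₀ − T_ss) e^(−t/τ).
T(205) = 44.089 + (-26.689)·e^(−205/384.10) = 44.089 + (-26.689)·0.58642 = 28.438 °C.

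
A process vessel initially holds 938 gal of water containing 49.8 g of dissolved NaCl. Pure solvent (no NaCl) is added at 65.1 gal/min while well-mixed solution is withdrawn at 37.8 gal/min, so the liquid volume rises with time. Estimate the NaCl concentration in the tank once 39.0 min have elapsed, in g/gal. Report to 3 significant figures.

0.00870 g/gal

Let m(t) be the amount of NaCl. Volume: V(t) = V₀ + (Q_in − Q_out) t = 938 + 27.300 t; V(39.0) = 2002.7 gal.
Species balance (pure solvent in): dm/dt = −Q_out · m/V(t).
dm/m = −Q_out dt/(V₀ + 27.300 t); integrating gives ln(m/m₀) = −(Q_out/(Q_in−Q_out)) ln(V/V₀).
m = m₀ (V₀/V)^(Q_out/(Q_in−Q_out)) = 49.8 × (938/2002.7)^(1.3846) = 17.423 g.
C = m/V = 17.423/2002.7 = 0.0086997 g/gal.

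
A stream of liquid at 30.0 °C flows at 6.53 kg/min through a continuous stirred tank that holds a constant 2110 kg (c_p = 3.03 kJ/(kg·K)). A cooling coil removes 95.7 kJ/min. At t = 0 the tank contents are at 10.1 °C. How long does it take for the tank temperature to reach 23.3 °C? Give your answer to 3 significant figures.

M c_p dT/dt = ṁ c_p (T_in − T) − Q̇.
τ = M/ṁ = 323.12 min; T_ss = T_in − Q̇/(ṁ c_p) = 25.163 °C.
T(t) = T_ss + (T₀ − T_ss) e^(−t/τ). Set T = 23.3:
e^(−t/τ) = (23.3 − 25.163)/(10.1 − 25.163) = 0.12369
t = −323.12 · ln(0.12369) = 675.31 min.

675 min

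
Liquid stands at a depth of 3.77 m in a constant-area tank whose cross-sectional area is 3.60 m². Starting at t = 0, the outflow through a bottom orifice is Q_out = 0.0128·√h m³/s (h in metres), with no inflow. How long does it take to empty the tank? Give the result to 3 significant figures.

A dh/dt = −Q_out = −0.0128 √h.
This is separable: 2 d(√h)/dt = −0.0128/A, so √h = √h₀ − (0.0128/(2A)) t.
Tank is empty when √h = 0: t_empty = 2A√h₀/0.0128.
t_empty = 2·3.60·√3.77/0.0128 = 7.2000·1.9416/0.0128 = 1092.2 s.

1090 s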